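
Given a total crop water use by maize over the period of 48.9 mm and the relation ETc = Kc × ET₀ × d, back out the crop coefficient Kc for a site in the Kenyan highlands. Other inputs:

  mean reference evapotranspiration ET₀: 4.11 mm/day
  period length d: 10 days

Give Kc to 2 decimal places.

ETc = Kc × ET₀ × d  ⇒  Kc = ETc / (ET₀ × d)
Kc = 48.9 / (4.11 × 10) = 48.9 / 41.10 = 1.1898

1.19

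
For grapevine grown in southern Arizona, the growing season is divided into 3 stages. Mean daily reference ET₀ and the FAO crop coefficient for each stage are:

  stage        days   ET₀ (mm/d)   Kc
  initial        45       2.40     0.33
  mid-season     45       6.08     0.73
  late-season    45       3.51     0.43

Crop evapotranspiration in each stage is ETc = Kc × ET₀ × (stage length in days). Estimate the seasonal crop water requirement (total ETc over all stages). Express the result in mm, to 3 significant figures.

303 mm

initial: 0.33 × 2.40 × 45 = 35.64 mm
mid-season: 0.73 × 6.08 × 45 = 199.73 mm
late-season: 0.43 × 3.51 × 45 = 67.92 mm
Seasonal total = 303.29 mm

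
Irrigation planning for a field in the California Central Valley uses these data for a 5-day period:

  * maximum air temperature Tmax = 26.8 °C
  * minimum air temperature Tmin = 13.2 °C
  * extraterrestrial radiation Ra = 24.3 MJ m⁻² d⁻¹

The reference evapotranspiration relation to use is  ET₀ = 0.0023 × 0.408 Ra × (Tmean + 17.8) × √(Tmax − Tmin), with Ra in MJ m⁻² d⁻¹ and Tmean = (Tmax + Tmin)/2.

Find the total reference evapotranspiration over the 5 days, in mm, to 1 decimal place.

Tmean = (26.8 + 13.2)/2 = 20.00 °C
0.408 Ra = 0.408 × 24.3 = 9.9144 mm/d equivalent
ET₀ = 0.0023 × 9.9144 × (20.00 + 17.8) × √13.6 = 0.0023 × 9.9144 × 37.80 × 3.6878 = 3.1787 mm/d
Over 5 days: 3.1787 × 5 = 15.894 mm

15.9 mm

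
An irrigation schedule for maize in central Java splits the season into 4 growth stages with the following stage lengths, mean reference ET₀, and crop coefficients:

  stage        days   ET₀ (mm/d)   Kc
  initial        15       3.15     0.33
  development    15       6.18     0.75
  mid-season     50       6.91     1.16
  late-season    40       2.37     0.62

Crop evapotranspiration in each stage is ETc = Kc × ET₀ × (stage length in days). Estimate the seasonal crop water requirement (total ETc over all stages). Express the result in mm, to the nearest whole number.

initial: 0.33 × 3.15 × 15 = 15.59 mm
development: 0.75 × 6.18 × 15 = 69.53 mm
mid-season: 1.16 × 6.91 × 50 = 400.78 mm
late-season: 0.62 × 2.37 × 40 = 58.78 mm
Seasonal total = 544.68 mm

545 mm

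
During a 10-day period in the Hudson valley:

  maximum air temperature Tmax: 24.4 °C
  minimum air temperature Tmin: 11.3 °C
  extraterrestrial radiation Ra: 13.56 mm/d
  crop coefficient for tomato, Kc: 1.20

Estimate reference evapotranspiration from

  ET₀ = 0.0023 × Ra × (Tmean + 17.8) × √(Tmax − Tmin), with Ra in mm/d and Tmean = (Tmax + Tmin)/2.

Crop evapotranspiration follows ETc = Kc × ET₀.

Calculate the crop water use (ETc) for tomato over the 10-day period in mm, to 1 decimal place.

48.3 mm

Tmean = (24.4 + 11.3)/2 = 17.85 °C
ET₀ = 0.0023 × 13.56 × (17.85 + 17.8) × √13.1 = 0.0023 × 13.56 × 35.65 × 3.6194 = 4.0242 mm/d
ETc = Kc × ET₀ = 1.20 × 4.0242 = 4.8290 mm/d
Over 10 days: 4.8290 × 10 = 48.290 mm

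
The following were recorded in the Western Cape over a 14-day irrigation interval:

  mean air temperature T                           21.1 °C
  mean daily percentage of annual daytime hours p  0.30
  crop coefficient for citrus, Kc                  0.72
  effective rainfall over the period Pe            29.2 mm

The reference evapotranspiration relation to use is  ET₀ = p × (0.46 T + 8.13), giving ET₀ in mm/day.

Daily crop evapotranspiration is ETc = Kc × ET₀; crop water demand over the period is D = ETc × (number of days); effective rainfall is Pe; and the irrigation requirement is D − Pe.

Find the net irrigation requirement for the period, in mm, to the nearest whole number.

25 mm

ET₀ = 0.30 × (0.46 × 21.1 + 8.13) = 0.30 × 17.836 = 5.3508 mm/d
ETc = Kc × ET₀ = 0.72 × 5.3508 = 3.8526 mm/d
Crop demand D = ETc × 14 d = 3.8526 × 14 = 53.936 mm
D − Pe = 53.936 − 29.2 = 24.736 mm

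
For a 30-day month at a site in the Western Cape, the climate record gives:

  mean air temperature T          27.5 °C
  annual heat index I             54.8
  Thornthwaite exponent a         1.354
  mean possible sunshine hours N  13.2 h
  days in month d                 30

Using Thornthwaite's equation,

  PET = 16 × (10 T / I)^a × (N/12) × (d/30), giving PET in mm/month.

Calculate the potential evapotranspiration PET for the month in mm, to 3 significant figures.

156 mm

10T/I = 10 × 27.5 / 54.8 = 5.0182
(10T/I)^a = 5.0182^1.354 = 8.8826
Uncorrected PET = 16 × 8.8826 = 142.122 mm
Correction = (N/12)(d/30) = (13.2/12)(30/30) = 1.1000
PET = 142.122 × 1.1000 = 156.334 mm/month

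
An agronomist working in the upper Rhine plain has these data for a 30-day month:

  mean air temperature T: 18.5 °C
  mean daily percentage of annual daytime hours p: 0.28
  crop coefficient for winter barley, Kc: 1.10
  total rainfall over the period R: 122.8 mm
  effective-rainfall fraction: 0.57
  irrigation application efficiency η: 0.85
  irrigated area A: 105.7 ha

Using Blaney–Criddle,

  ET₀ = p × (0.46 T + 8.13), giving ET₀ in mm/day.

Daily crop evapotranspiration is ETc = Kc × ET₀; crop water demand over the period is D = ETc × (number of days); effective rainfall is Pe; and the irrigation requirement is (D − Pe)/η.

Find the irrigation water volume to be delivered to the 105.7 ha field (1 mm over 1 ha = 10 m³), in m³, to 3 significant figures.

104000 m³

ET₀ = 0.28 × (0.46 × 18.5 + 8.13) = 0.28 × 16.640 = 4.6592 mm/d
ETc = Kc × ET₀ = 1.10 × 4.6592 = 5.1251 mm/d
Crop demand D = ETc × 30 d = 5.1251 × 30 = 153.753 mm
Pe = 0.57 × 122.8 = 69.996 mm
D − Pe = 153.753 − 69.996 = 83.757 mm
Gross irrigation = 83.757 / 0.85 = 98.538 mm
Volume = 98.538 mm × 105.7 ha × 10 = 104154.7 m³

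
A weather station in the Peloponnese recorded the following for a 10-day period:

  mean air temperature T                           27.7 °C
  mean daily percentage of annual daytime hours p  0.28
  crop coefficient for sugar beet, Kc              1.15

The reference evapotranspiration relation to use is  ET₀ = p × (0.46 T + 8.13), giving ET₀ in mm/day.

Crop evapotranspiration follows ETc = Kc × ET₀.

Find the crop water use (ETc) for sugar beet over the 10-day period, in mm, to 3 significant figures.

ET₀ = 0.28 × (0.46 × 27.7 + 8.13) = 0.28 × 20.872 = 5.8442 mm/d
ETc = Kc × ET₀ = 1.15 × 5.8442 = 6.7208 mm/d
Over 10 days: 6.7208 × 10 = 67.208 mm

67.2 mm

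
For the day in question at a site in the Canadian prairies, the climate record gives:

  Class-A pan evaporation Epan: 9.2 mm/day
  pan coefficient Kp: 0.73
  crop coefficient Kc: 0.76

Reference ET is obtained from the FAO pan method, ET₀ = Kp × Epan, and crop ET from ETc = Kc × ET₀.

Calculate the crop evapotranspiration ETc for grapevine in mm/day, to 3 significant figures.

5.10 mm/day

ET₀ = 0.73 × 9.2 = 6.7160 mm/d
ETc = Kc × ET₀ = 0.76 × 6.7160 = 5.1042 mm/d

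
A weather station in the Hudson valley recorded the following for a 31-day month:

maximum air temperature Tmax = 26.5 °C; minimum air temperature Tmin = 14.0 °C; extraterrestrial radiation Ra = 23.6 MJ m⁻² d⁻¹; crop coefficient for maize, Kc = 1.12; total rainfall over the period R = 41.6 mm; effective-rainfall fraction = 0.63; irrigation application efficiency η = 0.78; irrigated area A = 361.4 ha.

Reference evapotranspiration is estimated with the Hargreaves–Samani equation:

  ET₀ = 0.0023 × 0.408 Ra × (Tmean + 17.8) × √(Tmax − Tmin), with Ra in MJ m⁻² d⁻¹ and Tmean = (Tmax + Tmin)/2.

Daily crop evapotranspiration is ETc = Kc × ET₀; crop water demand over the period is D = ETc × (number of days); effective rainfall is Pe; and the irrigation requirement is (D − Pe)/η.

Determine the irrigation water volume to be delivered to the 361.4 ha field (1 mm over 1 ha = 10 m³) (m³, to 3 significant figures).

358000 m³

Tmean = (26.5 + 14.0)/2 = 20.25 °C
0.408 Ra = 0.408 × 23.6 = 9.6288 mm/d equivalent
ET₀ = 0.0023 × 9.6288 × (20.25 + 17.8) × √12.5 = 0.0023 × 9.6288 × 38.05 × 3.5355 = 2.9792 mm/d
ETc = Kc × ET₀ = 1.12 × 2.9792 = 3.3367 mm/d
Crop demand D = ETc × 31 d = 3.3367 × 31 = 103.438 mm
Pe = 0.63 × 41.6 = 26.208 mm
D − Pe = 103.438 − 26.208 = 77.230 mm
Gross irrigation = 77.230 / 0.78 = 99.013 mm
Volume = 99.013 mm × 361.4 ha × 10 = 357833.0 m³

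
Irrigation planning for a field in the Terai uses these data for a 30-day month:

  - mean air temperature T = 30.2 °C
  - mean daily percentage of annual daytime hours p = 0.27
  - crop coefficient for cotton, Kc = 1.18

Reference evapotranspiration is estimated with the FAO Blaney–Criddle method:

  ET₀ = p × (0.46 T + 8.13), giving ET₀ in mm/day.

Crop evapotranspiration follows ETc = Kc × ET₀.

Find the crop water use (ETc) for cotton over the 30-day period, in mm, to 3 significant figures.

210 mm

ET₀ = 0.27 × (0.46 × 30.2 + 8.13) = 0.27 × 22.022 = 5.9459 mm/d
ETc = Kc × ET₀ = 1.18 × 5.9459 = 7.0162 mm/d
Over 30 days: 7.0162 × 30 = 210.486 mm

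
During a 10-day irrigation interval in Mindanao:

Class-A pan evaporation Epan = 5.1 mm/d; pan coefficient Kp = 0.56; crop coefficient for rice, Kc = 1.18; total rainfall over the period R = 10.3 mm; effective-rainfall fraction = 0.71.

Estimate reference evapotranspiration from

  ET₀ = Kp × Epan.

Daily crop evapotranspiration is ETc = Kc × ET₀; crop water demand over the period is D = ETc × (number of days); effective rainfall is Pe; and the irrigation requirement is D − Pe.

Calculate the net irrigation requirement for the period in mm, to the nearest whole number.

26 mm

ET₀ = 0.56 × 5.1 = 2.8560 mm/d
ETc = Kc × ET₀ = 1.18 × 2.8560 = 3.3701 mm/d
Crop demand D = ETc × 10 d = 3.3701 × 10 = 33.701 mm
Pe = 0.71 × 10.3 = 7.313 mm
D − Pe = 33.701 − 7.313 = 26.388 mm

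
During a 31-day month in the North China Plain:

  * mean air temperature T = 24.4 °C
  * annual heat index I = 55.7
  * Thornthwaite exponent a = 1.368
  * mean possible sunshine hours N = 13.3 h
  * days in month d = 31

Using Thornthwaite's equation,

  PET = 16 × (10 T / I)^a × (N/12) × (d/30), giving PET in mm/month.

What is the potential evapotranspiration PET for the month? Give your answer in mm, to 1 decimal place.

10T/I = 10 × 24.4 / 55.7 = 4.3806
(10T/I)^a = 4.3806^1.368 = 7.5443
Uncorrected PET = 16 × 7.5443 = 120.709 mm
Correction = (N/12)(d/30) = (13.3/12)(31/30) = 1.1453
PET = 120.709 × 1.1453 = 138.248 mm/month

138.2 mm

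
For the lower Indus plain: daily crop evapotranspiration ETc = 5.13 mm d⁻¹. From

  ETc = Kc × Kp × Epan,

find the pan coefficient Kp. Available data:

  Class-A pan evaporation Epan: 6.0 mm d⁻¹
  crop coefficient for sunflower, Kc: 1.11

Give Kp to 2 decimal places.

ETc = Kc × Kp × Epan  ⇒  Kp = ETc / (Kc × Epan)
Kp = 5.13 / (1.11 × 6.0) = 5.13 / 6.660 = 0.7703

0.77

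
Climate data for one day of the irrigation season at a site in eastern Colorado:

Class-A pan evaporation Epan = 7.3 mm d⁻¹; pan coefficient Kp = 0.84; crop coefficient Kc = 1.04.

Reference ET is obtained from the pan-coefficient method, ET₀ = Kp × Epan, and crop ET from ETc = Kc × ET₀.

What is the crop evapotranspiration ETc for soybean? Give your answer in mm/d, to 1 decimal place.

6.4 mm/d

ET₀ = 0.84 × 7.3 = 6.1320 mm/d
ETc = Kc × ET₀ = 1.04 × 6.1320 = 6.3773 mm/d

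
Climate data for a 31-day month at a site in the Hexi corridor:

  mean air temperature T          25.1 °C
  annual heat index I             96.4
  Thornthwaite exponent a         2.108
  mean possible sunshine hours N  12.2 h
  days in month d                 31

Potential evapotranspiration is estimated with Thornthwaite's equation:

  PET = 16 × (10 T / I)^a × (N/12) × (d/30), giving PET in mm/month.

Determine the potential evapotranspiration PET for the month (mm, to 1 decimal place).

10T/I = 10 × 25.1 / 96.4 = 2.6037
(10T/I)^a = 2.6037^2.108 = 7.5174
Uncorrected PET = 16 × 7.5174 = 120.278 mm
Correction = (N/12)(d/30) = (12.2/12)(31/30) = 1.0506
PET = 120.278 × 1.0506 = 126.364 mm/month

126.4 mm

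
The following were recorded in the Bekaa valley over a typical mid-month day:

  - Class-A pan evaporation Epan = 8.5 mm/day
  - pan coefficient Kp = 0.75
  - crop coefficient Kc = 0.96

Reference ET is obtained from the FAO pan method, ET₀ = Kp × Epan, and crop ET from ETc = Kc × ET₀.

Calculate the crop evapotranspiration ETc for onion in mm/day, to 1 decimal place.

6.1 mm/day

ET₀ = 0.75 × 8.5 = 6.3750 mm/d
ETc = Kc × ET₀ = 0.96 × 6.3750 = 6.1200 mm/d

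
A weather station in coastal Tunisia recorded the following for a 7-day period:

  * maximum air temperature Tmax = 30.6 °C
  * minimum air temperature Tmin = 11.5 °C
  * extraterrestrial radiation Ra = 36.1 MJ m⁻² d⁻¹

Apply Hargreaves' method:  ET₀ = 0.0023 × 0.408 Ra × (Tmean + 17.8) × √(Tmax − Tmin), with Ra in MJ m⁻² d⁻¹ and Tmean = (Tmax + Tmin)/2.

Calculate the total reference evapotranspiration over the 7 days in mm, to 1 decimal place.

40.3 mm

Tmean = (30.6 + 11.5)/2 = 21.05 °C
0.408 Ra = 0.408 × 36.1 = 14.7288 mm/d equivalent
ET₀ = 0.0023 × 14.7288 × (21.05 + 17.8) × √19.1 = 0.0023 × 14.7288 × 38.85 × 4.3704 = 5.7518 mm/d
Over 7 days: 5.7518 × 7 = 40.263 mm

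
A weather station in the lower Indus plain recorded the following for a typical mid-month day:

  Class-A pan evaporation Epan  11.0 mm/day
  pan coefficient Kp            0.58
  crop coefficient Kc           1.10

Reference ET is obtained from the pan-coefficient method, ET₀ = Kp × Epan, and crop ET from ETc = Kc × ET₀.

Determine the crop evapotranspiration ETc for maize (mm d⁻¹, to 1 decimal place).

ET₀ = 0.58 × 11.0 = 6.3800 mm/d
ETc = Kc × ET₀ = 1.10 × 6.3800 = 7.0180 mm/d

7.0 mm d⁻¹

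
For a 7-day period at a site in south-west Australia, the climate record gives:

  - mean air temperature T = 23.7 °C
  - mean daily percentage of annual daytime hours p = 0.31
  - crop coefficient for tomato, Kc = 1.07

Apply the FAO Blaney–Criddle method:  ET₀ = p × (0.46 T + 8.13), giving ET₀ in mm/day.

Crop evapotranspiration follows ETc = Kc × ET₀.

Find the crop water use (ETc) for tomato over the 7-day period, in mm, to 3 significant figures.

ET₀ = 0.31 × (0.46 × 23.7 + 8.13) = 0.31 × 19.032 = 5.8999 mm/d
ETc = Kc × ET₀ = 1.07 × 5.8999 = 6.3129 mm/d
Over 7 days: 6.3129 × 7 = 44.190 mm

44.2 mm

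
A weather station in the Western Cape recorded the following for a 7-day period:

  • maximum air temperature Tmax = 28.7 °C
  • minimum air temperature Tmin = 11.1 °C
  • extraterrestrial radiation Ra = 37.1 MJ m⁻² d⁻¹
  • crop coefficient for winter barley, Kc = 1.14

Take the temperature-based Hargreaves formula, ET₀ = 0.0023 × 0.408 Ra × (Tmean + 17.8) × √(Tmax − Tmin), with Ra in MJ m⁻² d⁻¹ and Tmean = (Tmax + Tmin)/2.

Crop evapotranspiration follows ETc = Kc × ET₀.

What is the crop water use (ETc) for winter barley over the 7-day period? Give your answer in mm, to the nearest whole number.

Tmean = (28.7 + 11.1)/2 = 19.90 °C
0.408 Ra = 0.408 × 37.1 = 15.1368 mm/d equivalent
ET₀ = 0.0023 × 15.1368 × (19.90 + 17.8) × √17.6 = 0.0023 × 15.1368 × 37.70 × 4.1952 = 5.5063 mm/d
ETc = Kc × ET₀ = 1.14 × 5.5063 = 6.2772 mm/d
Over 7 days: 6.2772 × 7 = 43.940 mm

44 mm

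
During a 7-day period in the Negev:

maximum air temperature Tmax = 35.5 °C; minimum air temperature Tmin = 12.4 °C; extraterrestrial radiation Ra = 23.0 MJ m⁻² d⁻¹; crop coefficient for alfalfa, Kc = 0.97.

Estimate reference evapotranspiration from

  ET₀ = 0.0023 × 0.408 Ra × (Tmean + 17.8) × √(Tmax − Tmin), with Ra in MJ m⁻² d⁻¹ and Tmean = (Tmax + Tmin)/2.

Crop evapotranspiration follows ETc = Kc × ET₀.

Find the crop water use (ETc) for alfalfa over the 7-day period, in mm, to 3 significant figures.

Tmean = (35.5 + 12.4)/2 = 23.95 °C
0.408 Ra = 0.408 × 23.0 = 9.3840 mm/d equivalent
ET₀ = 0.0023 × 9.3840 × (23.95 + 17.8) × √23.1 = 0.0023 × 9.3840 × 41.75 × 4.8062 = 4.3309 mm/d
ETc = Kc × ET₀ = 0.97 × 4.3309 = 4.2010 mm/d
Over 7 days: 4.2010 × 7 = 29.407 mm

29.4 mm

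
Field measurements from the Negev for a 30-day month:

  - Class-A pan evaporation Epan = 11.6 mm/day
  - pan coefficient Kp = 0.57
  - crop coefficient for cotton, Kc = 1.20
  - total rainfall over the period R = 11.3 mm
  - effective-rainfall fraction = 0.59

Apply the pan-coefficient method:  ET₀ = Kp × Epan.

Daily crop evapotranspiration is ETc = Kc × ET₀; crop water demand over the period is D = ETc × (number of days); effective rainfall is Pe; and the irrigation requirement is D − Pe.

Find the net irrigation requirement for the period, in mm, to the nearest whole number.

231 mm

ET₀ = 0.57 × 11.6 = 6.6120 mm/d
ETc = Kc × ET₀ = 1.20 × 6.6120 = 7.9344 mm/d
Crop demand D = ETc × 30 d = 7.9344 × 30 = 238.032 mm
Pe = 0.59 × 11.3 = 6.667 mm
D − Pe = 238.032 − 6.667 = 231.365 mm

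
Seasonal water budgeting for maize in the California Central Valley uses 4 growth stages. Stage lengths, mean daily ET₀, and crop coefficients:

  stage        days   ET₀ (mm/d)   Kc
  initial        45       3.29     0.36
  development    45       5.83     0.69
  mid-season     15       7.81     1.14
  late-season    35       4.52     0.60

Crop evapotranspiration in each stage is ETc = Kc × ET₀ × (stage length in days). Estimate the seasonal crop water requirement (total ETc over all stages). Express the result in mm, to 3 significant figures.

initial: 0.36 × 3.29 × 45 = 53.30 mm
development: 0.69 × 5.83 × 45 = 181.02 mm
mid-season: 1.14 × 7.81 × 15 = 133.55 mm
late-season: 0.60 × 4.52 × 35 = 94.92 mm
Seasonal total = 462.79 mm

463 mm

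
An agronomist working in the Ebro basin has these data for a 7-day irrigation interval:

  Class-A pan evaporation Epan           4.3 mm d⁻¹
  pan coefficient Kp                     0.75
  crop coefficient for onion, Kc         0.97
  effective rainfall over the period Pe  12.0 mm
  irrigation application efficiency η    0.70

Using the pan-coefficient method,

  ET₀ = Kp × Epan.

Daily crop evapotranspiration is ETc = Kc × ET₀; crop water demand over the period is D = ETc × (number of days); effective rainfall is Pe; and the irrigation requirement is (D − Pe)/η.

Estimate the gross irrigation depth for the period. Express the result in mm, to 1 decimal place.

14.1 mm

ET₀ = 0.75 × 4.3 = 3.2250 mm/d
ETc = Kc × ET₀ = 0.97 × 3.2250 = 3.1283 mm/d
Crop demand D = ETc × 7 d = 3.1283 × 7 = 21.898 mm
D − Pe = 21.898 − 12.0 = 9.898 mm
Gross irrigation = 9.898 / 0.70 = 14.140 mm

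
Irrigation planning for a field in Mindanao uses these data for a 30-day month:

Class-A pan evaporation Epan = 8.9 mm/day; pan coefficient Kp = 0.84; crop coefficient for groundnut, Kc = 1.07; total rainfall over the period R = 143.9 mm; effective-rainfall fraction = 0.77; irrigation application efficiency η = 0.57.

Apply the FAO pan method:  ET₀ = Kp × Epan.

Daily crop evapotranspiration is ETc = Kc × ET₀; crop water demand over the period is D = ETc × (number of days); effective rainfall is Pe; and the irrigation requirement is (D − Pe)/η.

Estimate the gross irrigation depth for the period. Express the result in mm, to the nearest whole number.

ET₀ = 0.84 × 8.9 = 7.4760 mm/d
ETc = Kc × ET₀ = 1.07 × 7.4760 = 7.9993 mm/d
Crop demand D = ETc × 30 d = 7.9993 × 30 = 239.979 mm
Pe = 0.77 × 143.9 = 110.803 mm
D − Pe = 239.979 − 110.803 = 129.176 mm
Gross irrigation = 129.176 / 0.57 = 226.625 mm

227 mm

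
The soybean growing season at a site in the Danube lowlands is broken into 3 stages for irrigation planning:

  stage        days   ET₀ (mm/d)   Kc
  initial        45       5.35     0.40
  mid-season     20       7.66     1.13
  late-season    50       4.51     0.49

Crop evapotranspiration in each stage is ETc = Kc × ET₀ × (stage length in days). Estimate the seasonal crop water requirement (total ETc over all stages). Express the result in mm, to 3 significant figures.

380 mm

initial: 0.40 × 5.35 × 45 = 96.30 mm
mid-season: 1.13 × 7.66 × 20 = 173.12 mm
late-season: 0.49 × 4.51 × 50 = 110.50 mm
Seasonal total = 379.92 mm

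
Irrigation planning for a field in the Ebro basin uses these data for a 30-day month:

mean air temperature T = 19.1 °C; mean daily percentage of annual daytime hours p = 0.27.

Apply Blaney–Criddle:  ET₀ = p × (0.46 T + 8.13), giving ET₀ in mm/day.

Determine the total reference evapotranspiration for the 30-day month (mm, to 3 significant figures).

ET₀ = 0.27 × (0.46 × 19.1 + 8.13) = 0.27 × 16.916 = 4.5673 mm/d
Monthly total = 4.5673 × 30 = 137.019 mm

137 mm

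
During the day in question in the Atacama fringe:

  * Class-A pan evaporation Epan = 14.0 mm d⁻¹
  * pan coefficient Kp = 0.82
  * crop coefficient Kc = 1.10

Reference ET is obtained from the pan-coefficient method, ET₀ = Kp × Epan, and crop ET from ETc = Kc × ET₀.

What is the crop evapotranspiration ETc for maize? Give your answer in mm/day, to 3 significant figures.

12.6 mm/day

ET₀ = 0.82 × 14.0 = 11.4800 mm/d
ETc = Kc × ET₀ = 1.10 × 11.4800 = 12.6280 mm/d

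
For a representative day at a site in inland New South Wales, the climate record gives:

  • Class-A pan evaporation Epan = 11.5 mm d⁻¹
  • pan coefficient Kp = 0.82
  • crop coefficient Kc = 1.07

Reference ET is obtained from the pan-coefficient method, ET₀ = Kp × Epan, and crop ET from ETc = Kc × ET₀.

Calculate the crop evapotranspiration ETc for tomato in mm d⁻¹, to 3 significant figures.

ET₀ = 0.82 × 11.5 = 9.4300 mm/d
ETc = Kc × ET₀ = 1.07 × 9.4300 = 10.0901 mm/d

10.1 mm d⁻¹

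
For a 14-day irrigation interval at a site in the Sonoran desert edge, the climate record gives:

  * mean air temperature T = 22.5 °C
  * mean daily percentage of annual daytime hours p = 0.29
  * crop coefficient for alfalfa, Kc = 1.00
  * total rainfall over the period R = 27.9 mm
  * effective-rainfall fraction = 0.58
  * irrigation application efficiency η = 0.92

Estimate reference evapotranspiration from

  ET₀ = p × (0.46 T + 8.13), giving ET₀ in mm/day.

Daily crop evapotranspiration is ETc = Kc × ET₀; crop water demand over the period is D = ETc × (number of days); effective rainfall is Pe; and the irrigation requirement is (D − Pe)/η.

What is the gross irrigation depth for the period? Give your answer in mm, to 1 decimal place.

64.0 mm

ET₀ = 0.29 × (0.46 × 22.5 + 8.13) = 0.29 × 18.480 = 5.3592 mm/d
ETc = Kc × ET₀ = 1.00 × 5.3592 = 5.3592 mm/d
Crop demand D = ETc × 14 d = 5.3592 × 14 = 75.029 mm
Pe = 0.58 × 27.9 = 16.182 mm
D − Pe = 75.029 − 16.182 = 58.847 mm
Gross irrigation = 58.847 / 0.92 = 63.964 mm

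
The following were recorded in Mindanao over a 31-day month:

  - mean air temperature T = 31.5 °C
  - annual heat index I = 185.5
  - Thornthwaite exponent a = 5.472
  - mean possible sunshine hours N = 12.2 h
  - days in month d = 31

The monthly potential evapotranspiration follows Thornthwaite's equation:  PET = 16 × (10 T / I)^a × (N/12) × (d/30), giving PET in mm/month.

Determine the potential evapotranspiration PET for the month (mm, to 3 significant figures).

305 mm

10T/I = 10 × 31.5 / 185.5 = 1.6981
(10T/I)^a = 1.6981^5.472 = 18.1284
Uncorrected PET = 16 × 18.1284 = 290.054 mm
Correction = (N/12)(d/30) = (12.2/12)(31/30) = 1.0506
PET = 290.054 × 1.0506 = 304.731 mm/month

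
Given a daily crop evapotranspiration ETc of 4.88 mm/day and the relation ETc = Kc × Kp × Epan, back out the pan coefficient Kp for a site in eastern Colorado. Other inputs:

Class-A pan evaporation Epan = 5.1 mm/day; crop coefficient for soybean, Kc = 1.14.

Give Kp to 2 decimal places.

ETc = Kc × Kp × Epan  ⇒  Kp = ETc / (Kc × Epan)
Kp = 4.88 / (1.14 × 5.1) = 4.88 / 5.814 = 0.8394

0.84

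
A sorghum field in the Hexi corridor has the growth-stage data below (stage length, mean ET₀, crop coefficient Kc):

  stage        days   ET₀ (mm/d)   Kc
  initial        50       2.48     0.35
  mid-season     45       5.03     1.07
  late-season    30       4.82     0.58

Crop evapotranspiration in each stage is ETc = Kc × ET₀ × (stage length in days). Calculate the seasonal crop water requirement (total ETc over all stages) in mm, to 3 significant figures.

369 mm

initial: 0.35 × 2.48 × 50 = 43.40 mm
mid-season: 1.07 × 5.03 × 45 = 242.19 mm
late-season: 0.58 × 4.82 × 30 = 83.87 mm
Seasonal total = 369.46 mm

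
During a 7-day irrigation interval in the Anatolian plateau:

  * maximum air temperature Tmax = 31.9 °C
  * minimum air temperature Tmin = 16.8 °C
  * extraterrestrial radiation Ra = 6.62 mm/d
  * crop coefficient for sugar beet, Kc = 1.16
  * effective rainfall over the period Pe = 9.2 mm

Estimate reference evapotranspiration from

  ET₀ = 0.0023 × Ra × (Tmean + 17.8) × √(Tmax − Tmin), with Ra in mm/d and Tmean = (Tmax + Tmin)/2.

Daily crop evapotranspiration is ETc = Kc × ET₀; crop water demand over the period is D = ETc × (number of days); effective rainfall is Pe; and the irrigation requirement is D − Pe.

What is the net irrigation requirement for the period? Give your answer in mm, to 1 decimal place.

Tmean = (31.9 + 16.8)/2 = 24.35 °C
ET₀ = 0.0023 × 6.62 × (24.35 + 17.8) × √15.1 = 0.0023 × 6.62 × 42.15 × 3.8859 = 2.4939 mm/d
ETc = Kc × ET₀ = 1.16 × 2.4939 = 2.8929 mm/d
Crop demand D = ETc × 7 d = 2.8929 × 7 = 20.250 mm
D − Pe = 20.250 − 9.2 = 11.050 mm

11.1 mm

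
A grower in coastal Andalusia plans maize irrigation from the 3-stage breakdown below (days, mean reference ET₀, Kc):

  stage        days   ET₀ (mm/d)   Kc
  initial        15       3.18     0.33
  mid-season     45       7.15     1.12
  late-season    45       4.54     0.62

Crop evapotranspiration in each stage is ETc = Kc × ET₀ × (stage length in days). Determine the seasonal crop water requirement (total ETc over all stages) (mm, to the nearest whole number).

503 mm

initial: 0.33 × 3.18 × 15 = 15.74 mm
mid-season: 1.12 × 7.15 × 45 = 360.36 mm
late-season: 0.62 × 4.54 × 45 = 126.67 mm
Seasonal total = 502.77 mm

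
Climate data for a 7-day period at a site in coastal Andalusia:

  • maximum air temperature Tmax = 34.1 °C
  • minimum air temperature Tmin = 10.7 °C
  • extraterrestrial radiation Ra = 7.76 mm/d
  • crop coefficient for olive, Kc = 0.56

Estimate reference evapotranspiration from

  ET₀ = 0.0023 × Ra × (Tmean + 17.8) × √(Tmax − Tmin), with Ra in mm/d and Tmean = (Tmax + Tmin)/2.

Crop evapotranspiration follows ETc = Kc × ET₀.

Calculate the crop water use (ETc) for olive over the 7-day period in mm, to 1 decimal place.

Tmean = (34.1 + 10.7)/2 = 22.40 °C
ET₀ = 0.0023 × 7.76 × (22.40 + 17.8) × √23.4 = 0.0023 × 7.76 × 40.20 × 4.8374 = 3.4708 mm/d
ETc = Kc × ET₀ = 0.56 × 3.4708 = 1.9436 mm/d
Over 7 days: 1.9436 × 7 = 13.605 mm

13.6 mm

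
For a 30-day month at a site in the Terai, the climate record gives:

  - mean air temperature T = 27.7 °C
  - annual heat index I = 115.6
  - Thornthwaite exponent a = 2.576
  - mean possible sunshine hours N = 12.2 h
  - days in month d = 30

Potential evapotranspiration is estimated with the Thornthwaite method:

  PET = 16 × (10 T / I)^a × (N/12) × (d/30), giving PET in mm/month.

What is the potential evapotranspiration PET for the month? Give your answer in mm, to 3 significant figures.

155 mm

10T/I = 10 × 27.7 / 115.6 = 2.3962
(10T/I)^a = 2.3962^2.576 = 9.4984
Uncorrected PET = 16 × 9.4984 = 151.974 mm
Correction = (N/12)(d/30) = (12.2/12)(30/30) = 1.0167
PET = 151.974 × 1.0167 = 154.512 mm/month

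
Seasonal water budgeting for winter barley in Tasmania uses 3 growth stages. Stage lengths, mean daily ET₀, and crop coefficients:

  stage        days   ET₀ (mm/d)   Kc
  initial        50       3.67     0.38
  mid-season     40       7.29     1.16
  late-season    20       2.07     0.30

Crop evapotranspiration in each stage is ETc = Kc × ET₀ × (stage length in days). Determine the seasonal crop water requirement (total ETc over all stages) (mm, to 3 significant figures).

420 mm

initial: 0.38 × 3.67 × 50 = 69.73 mm
mid-season: 1.16 × 7.29 × 40 = 338.26 mm
late-season: 0.30 × 2.07 × 20 = 12.42 mm
Seasonal total = 420.41 mm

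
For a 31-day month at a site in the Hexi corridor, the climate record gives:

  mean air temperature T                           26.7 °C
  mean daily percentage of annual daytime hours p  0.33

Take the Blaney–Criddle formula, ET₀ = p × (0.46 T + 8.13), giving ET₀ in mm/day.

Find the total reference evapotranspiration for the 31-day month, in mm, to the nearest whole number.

209 mm

ET₀ = 0.33 × (0.46 × 26.7 + 8.13) = 0.33 × 20.412 = 6.7360 mm/d
Monthly total = 6.7360 × 31 = 208.816 mm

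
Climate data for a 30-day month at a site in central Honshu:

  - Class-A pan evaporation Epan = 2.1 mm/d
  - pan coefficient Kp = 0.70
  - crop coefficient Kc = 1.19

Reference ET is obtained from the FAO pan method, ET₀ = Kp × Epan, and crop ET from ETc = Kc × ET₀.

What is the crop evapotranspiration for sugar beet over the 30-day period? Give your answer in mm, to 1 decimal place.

52.5 mm

ET₀ = 0.70 × 2.1 = 1.4700 mm/d
ETc = Kc × ET₀ = 1.19 × 1.4700 = 1.7493 mm/d
Over 30 days: 1.7493 × 30 = 52.479 mm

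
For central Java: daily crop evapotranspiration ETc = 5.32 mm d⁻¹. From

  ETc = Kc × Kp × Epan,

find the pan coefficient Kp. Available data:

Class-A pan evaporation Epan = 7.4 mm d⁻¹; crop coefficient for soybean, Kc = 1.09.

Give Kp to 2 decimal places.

ETc = Kc × Kp × Epan  ⇒  Kp = ETc / (Kc × Epan)
Kp = 5.32 / (1.09 × 7.4) = 5.32 / 8.066 = 0.6596

0.66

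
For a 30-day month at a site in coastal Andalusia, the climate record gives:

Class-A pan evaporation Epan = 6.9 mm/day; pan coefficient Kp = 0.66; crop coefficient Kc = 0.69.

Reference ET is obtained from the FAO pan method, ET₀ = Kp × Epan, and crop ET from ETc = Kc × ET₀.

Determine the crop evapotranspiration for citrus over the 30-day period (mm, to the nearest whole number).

94 mm

ET₀ = 0.66 × 6.9 = 4.5540 mm/d
ETc = Kc × ET₀ = 0.69 × 4.5540 = 3.1423 mm/d
Over 30 days: 3.1423 × 30 = 94.269 mm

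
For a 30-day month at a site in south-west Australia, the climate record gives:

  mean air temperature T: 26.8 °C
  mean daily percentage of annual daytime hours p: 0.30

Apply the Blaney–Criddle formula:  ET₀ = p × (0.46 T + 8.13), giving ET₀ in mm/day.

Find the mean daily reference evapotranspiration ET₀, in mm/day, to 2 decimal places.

ET₀ = 0.30 × (0.46 × 26.8 + 8.13) = 0.30 × 20.458 = 6.1374 mm/d

6.14 mm/day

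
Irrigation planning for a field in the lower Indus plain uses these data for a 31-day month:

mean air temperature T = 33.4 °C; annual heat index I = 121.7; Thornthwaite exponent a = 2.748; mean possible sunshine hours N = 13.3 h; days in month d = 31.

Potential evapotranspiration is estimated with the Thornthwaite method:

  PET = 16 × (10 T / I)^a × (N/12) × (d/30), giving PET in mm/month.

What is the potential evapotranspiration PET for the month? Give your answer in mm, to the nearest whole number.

10T/I = 10 × 33.4 / 121.7 = 2.7445
(10T/I)^a = 2.7445^2.748 = 16.0287
Uncorrected PET = 16 × 16.0287 = 256.459 mm
Correction = (N/12)(d/30) = (13.3/12)(31/30) = 1.1453
PET = 256.459 × 1.1453 = 293.722 mm/month

294 mm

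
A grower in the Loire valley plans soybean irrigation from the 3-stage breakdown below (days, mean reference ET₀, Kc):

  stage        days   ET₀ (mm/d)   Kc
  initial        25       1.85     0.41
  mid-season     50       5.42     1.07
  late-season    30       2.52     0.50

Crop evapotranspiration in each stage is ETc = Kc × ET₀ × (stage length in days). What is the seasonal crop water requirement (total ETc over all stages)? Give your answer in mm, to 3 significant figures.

initial: 0.41 × 1.85 × 25 = 18.96 mm
mid-season: 1.07 × 5.42 × 50 = 289.97 mm
late-season: 0.50 × 2.52 × 30 = 37.80 mm
Seasonal total = 346.73 mm

347 mm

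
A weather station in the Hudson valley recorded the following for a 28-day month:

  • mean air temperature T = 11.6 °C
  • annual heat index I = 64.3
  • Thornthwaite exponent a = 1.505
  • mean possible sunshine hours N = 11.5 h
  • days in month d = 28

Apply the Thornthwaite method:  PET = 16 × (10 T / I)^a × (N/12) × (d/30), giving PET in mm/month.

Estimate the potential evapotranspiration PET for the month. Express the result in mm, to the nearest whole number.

10T/I = 10 × 11.6 / 64.3 = 1.8040
(10T/I)^a = 1.8040^1.505 = 2.4302
Uncorrected PET = 16 × 2.4302 = 38.883 mm
Correction = (N/12)(d/30) = (11.5/12)(28/30) = 0.8944
PET = 38.883 × 0.8944 = 34.777 mm/month

35 mm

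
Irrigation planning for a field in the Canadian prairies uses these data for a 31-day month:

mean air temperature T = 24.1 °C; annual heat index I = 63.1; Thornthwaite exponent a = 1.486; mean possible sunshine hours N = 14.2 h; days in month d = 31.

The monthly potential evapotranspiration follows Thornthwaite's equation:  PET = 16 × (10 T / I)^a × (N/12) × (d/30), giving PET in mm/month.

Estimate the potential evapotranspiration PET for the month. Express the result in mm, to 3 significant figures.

143 mm

10T/I = 10 × 24.1 / 63.1 = 3.8193
(10T/I)^a = 3.8193^1.486 = 7.3253
Uncorrected PET = 16 × 7.3253 = 117.205 mm
Correction = (N/12)(d/30) = (14.2/12)(31/30) = 1.2228
PET = 117.205 × 1.2228 = 143.318 mm/month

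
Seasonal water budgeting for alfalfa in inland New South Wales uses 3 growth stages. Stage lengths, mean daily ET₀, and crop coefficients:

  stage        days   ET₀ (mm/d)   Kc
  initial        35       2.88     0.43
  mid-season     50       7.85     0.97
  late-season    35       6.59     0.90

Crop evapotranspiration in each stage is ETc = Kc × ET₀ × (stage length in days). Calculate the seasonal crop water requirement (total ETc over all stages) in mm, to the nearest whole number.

initial: 0.43 × 2.88 × 35 = 43.34 mm
mid-season: 0.97 × 7.85 × 50 = 380.73 mm
late-season: 0.90 × 6.59 × 35 = 207.59 mm
Seasonal total = 631.66 mm

632 mm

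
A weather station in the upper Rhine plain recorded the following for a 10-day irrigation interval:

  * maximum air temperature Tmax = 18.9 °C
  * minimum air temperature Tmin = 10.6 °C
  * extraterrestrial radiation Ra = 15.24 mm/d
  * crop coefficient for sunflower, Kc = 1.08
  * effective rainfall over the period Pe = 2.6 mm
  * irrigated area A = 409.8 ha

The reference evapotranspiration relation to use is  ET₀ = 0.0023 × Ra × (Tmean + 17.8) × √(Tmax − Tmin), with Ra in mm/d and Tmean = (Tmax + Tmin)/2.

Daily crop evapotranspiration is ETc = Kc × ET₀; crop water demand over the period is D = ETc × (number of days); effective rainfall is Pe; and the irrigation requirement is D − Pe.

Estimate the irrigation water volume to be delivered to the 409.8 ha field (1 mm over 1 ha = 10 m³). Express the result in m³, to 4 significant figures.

134800 m³

Tmean = (18.9 + 10.6)/2 = 14.75 °C
ET₀ = 0.0023 × 15.24 × (14.75 + 17.8) × √8.3 = 0.0023 × 15.24 × 32.55 × 2.8810 = 3.2871 mm/d
ETc = Kc × ET₀ = 1.08 × 3.2871 = 3.5501 mm/d
Crop demand D = ETc × 10 d = 3.5501 × 10 = 35.501 mm
D − Pe = 35.501 − 2.6 = 32.901 mm
Volume = 32.901 mm × 409.8 ha × 10 = 134828.3 m³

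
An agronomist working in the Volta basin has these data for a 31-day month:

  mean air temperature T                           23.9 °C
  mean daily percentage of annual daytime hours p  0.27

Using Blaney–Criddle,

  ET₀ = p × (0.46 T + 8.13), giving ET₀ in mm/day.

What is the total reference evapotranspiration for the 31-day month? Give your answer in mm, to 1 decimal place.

160.1 mm

ET₀ = 0.27 × (0.46 × 23.9 + 8.13) = 0.27 × 19.124 = 5.1635 mm/d
Monthly total = 5.1635 × 31 = 160.069 mm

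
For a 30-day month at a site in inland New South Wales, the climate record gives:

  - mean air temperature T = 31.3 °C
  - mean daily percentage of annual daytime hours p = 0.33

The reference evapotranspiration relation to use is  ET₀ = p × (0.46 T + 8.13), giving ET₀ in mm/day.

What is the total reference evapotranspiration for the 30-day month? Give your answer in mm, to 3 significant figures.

ET₀ = 0.33 × (0.46 × 31.3 + 8.13) = 0.33 × 22.528 = 7.4342 mm/d
Monthly total = 7.4342 × 30 = 223.026 mm

223 mm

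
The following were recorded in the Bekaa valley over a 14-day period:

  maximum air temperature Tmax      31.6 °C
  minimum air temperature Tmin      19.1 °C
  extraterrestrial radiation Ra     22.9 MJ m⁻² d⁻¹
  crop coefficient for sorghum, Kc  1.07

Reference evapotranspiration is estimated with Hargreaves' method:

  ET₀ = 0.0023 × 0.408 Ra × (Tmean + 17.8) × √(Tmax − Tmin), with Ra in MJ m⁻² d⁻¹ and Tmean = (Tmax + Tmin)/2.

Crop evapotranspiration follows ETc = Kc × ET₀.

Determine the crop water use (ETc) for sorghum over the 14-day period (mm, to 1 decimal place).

Tmean = (31.6 + 19.1)/2 = 25.35 °C
0.408 Ra = 0.408 × 22.9 = 9.3432 mm/d equivalent
ET₀ = 0.0023 × 9.3432 × (25.35 + 17.8) × √12.5 = 0.0023 × 9.3432 × 43.15 × 3.5355 = 3.2783 mm/d
ETc = Kc × ET₀ = 1.07 × 3.2783 = 3.5078 mm/d
Over 14 days: 3.5078 × 14 = 49.109 mm

49.1 mm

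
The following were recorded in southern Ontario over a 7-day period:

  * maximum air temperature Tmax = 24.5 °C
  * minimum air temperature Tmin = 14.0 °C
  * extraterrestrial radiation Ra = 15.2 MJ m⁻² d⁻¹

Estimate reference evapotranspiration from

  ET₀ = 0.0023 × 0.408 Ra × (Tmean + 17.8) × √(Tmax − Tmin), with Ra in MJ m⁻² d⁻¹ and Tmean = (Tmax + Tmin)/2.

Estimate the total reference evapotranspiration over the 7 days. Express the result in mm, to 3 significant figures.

12.0 mm

Tmean = (24.5 + 14.0)/2 = 19.25 °C
0.408 Ra = 0.408 × 15.2 = 6.2016 mm/d equivalent
ET₀ = 0.0023 × 6.2016 × (19.25 + 17.8) × √10.5 = 0.0023 × 6.2016 × 37.05 × 3.2404 = 1.7125 mm/d
Over 7 days: 1.7125 × 7 = 11.988 mm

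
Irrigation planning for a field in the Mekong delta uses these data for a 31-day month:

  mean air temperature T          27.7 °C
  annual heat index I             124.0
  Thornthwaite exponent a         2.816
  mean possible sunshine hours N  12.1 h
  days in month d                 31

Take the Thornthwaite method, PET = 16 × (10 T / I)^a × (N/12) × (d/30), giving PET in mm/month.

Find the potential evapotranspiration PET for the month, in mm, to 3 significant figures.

10T/I = 10 × 27.7 / 124.0 = 2.2339
(10T/I)^a = 2.2339^2.816 = 9.6153
Uncorrected PET = 16 × 9.6153 = 153.845 mm
Correction = (N/12)(d/30) = (12.1/12)(31/30) = 1.0419
PET = 153.845 × 1.0419 = 160.291 mm/month

160 mm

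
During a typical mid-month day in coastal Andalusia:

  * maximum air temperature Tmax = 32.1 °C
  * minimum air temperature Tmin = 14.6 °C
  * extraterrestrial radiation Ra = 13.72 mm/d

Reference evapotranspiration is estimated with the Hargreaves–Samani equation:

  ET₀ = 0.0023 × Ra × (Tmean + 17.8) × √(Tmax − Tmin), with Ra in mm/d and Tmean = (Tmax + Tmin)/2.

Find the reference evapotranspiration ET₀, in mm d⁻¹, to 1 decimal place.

Tmean = (32.1 + 14.6)/2 = 23.35 °C
ET₀ = 0.0023 × 13.72 × (23.35 + 17.8) × √17.5 = 0.0023 × 13.72 × 41.15 × 4.1833 = 5.4321 mm/d

5.4 mm d⁻¹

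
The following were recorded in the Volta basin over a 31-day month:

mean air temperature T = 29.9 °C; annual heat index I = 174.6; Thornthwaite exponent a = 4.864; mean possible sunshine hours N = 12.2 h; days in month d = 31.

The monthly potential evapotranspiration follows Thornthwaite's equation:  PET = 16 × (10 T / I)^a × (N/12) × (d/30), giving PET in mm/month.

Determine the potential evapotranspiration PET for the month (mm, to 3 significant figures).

10T/I = 10 × 29.9 / 174.6 = 1.7125
(10T/I)^a = 1.7125^4.864 = 13.6892
Uncorrected PET = 16 × 13.6892 = 219.027 mm
Correction = (N/12)(d/30) = (12.2/12)(31/30) = 1.0506
PET = 219.027 × 1.0506 = 230.110 mm/month

230 mm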